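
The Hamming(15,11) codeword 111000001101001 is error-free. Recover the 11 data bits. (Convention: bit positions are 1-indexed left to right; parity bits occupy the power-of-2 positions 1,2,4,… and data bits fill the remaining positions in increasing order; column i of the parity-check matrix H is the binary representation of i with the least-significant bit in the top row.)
Parity bits occupy power-of-2 positions; data bits are at positions {3,5,6,7,9,10,11,12,13,14,15} (1-indexed).
Extract: c[3]=1 c[5]=0 c[6]=0 c[7]=0 c[9]=1 c[10]=1 c[11]=0 c[12]=1 c[13]=0 c[14]=0 c[15]=1
Data = 10001101001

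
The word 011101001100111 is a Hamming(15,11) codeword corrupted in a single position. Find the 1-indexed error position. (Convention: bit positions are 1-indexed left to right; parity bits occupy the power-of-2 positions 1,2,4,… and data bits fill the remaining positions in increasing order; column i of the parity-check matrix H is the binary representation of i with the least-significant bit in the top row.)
Syndrome s = H · r^T (mod 2), r = 011101001100111:
  s[0] = (101010101010101)·(011101001100111) mod 2 = 0+0+1+0+0+0+0+0+1+0+0+0+1+0+1 mod 2 = 0
  s[1] = (011001100110011)·(011101001100111) mod 2 = 0+1+1+0+0+1+0+0+0+1+0+0+0+1+1 mod 2 = 0
  s[2] = (000111100001111)·(011101001100111) mod 2 = 0+0+0+1+0+1+0+0+0+0+0+0+1+1+1 mod 2 = 1
  s[3] = (000000011111111)·(011101001100111) mod 2 = 0+0+0+0+0+0+0+0+1+1+0+0+1+1+1 mod 2 = 1
Syndrome = 0011
Column i of H is the binary representation of i, so the syndrome is the binary index of the flipped bit.
Read s = 0011 with s[0] as LSB: 0·2^0 + 0·2^1 + 1·2^2 + 1·2^3 = 12.
Error is at bit position 12.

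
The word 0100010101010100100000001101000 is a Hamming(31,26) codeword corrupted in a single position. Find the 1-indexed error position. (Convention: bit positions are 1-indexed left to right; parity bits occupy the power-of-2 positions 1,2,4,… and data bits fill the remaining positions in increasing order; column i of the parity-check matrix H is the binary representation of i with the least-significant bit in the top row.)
Syndrome s = H · r^T (mod 2), r = 0100010101010100100000001101000:
  s[0] = (1010101010101010101010101010101)·(0100010101010100100000001101000) mod 2 = 0+0+0+0+0+0+0+0+0+0+0+0+0+0+0+0+1+0+0+0+0+0+0+0+1+0+0+0+0+0+0 mod 2 = 0
  s[1] = (0110011001100110011001100110011)·(0100010101010100100000001101000) mod 2 = 0+1+0+0+0+1+0+0+0+1+0+0+0+1+0+0+0+0+0+0+0+0+0+0+0+1+0+0+0+0+0 mod 2 = 1
  s[2] = (0001111000011110000111100001111)·(0100010101010100100000001101000) mod 2 = 0+0+0+0+0+1+0+0+0+0+0+1+0+1+0+0+0+0+0+0+0+0+0+0+0+0+0+1+0+0+0 mod 2 = 0
  s[3] = (0000000111111110000000011111111)·(0100010101010100100000001101000) mod 2 = 0+0+0+0+0+0+0+1+0+1+0+1+0+1+0+0+0+0+0+0+0+0+0+0+1+1+0+1+0+0+0 mod 2 = 1
  s[4] = (0000000000000001111111111111111)·(0100010101010100100000001101000) mod 2 = 0+0+0+0+0+0+0+0+0+0+0+0+0+0+0+0+1+0+0+0+0+0+0+0+1+1+0+1+0+0+0 mod 2 = 0
Syndrome = 01010
Column i of H is the binary representation of i, so the syndrome is the binary index of the flipped bit.
Read s = 01010 with s[0] as LSB: 0·2^0 + 1·2^1 + 0·2^2 + 1·2^3 + 0·2^4 = 10.
Error is at bit position 10.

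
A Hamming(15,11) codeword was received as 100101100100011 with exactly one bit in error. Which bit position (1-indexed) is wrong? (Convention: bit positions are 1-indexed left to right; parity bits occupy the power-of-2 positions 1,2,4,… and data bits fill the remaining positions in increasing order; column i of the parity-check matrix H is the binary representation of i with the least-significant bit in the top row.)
Syndrome s = H · r^T (mod 2), r = 100101100100011:
  s[0] = (101010101010101)·(100101100100011) mod 2 = 1+0+0+0+0+0+1+0+0+0+0+0+0+0+1 mod 2 = 1
  s[1] = (011001100110011)·(100101100100011) mod 2 = 0+0+0+0+0+1+1+0+0+1+0+0+0+1+1 mod 2 = 1
  s[2] = (000111100001111)·(100101100100011) mod 2 = 0+0+0+1+0+1+1+0+0+0+0+0+0+1+1 mod 2 = 1
  s[3] = (000000011111111)·(100101100100011) mod 2 = 0+0+0+0+0+0+0+0+0+1+0+0+0+1+1 mod 2 = 1
Syndrome = 1111
Column i of H is the binary representation of i, so the syndrome is the binary index of the flipped bit.
Read s = 1111 with s[0] as LSB: 1·2^0 + 1·2^1 + 1·2^2 + 1·2^3 = 15.
Error is at bit position 15.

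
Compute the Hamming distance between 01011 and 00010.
XOR = 01001, count of 1s = 2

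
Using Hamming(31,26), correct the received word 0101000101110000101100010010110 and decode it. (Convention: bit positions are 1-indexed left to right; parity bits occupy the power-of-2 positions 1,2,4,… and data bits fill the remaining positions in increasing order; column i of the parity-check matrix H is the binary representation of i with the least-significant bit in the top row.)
Syndrome s = H · r^T (mod 2), r = 0101000101110000101100010010110:
  s[0] = (1010101010101010101010101010101)·(0101000101110000101100010010110) mod 2 = 0+0+0+0+0+0+0+0+0+0+1+0+0+0+0+0+1+0+1+0+0+0+0+0+0+0+1+0+1+0+0 mod 2 = 1
  s[1] = (0110011001100110011001100110011)·(0101000101110000101100010010110) mod 2 = 0+1+0+0+0+0+0+0+0+1+1+0+0+0+0+0+0+0+1+0+0+0+0+0+0+0+1+0+0+1+0 mod 2 = 0
  s[2] = (0001111000011110000111100001111)·(0101000101110000101100010010110) mod 2 = 0+0+0+1+0+0+0+0+0+0+0+1+0+0+0+0+0+0+0+1+0+0+0+0+0+0+0+0+1+1+0 mod 2 = 1
  s[3] = (0000000111111110000000011111111)·(0101000101110000101100010010110) mod 2 = 0+0+0+0+0+0+0+1+0+1+1+1+0+0+0+0+0+0+0+0+0+0+0+1+0+0+1+0+1+1+0 mod 2 = 0
  s[4] = (0000000000000001111111111111111)·(0101000101110000101100010010110) mod 2 = 0+0+0+0+0+0+0+0+0+0+0+0+0+0+0+0+1+0+1+1+0+0+0+1+0+0+1+0+1+1+0 mod 2 = 1
Syndrome = 10101
Column 21 of H equals this syndrome → error at bit 21 (1-indexed).
Flip bit 21: 0101000101110000101100010010110 → 0101000101110000101110010010110
Extract data bits at positions {3,5,6,7,9,10,11,12,13,14,15,17,18,19,20,21,22,23,24,25,26,27,28,29,30,31}: 00000111000101110010010110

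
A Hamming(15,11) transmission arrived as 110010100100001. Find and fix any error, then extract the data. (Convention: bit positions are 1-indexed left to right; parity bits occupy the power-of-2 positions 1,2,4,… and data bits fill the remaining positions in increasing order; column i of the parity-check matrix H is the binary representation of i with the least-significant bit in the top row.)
Syndrome s = H · r^T (mod 2), r = 110010100100001:
  s[0] = (101010101010101)·(110010100100001) mod 2 = 1+0+0+0+1+0+1+0+0+0+0+0+0+0+1 mod 2 = 0
  s[1] = (011001100110011)·(110010100100001) mod 2 = 0+1+0+0+0+0+1+0+0+1+0+0+0+0+1 mod 2 = 0
  s[2] = (000111100001111)·(110010100100001) mod 2 = 0+0+0+0+1+0+1+0+0+0+0+0+0+0+1 mod 2 = 1
  s[3] = (000000011111111)·(110010100100001) mod 2 = 0+0+0+0+0+0+0+0+0+1+0+0+0+0+1 mod 2 = 0
Syndrome = 0010
Column 4 of H equals this syndrome → error at bit 4 (1-indexed).
Flip bit 4: 110010100100001 → 110110100100001
Extract data bits at positions {3,5,6,7,9,10,11,12,13,14,15}: 01010100001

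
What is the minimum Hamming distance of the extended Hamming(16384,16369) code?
d_min = 4 (adding an overall parity bit to Hamming(16383,16369) raises d_min from 3 to 4).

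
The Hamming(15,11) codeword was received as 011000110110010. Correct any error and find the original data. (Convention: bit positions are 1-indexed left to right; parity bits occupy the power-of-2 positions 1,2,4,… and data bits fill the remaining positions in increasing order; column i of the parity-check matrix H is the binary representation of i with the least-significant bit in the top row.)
Syndrome s = H · r^T (mod 2), r = 011000110110010:
  s[0] = (101010101010101)·(011000110110010) mod 2 = 0+0+1+0+0+0+1+0+0+0+1+0+0+0+0 mod 2 = 1
  s[1] = (011001100110011)·(011000110110010) mod 2 = 0+1+1+0+0+0+1+0+0+1+1+0+0+1+0 mod 2 = 0
  s[2] = (000111100001111)·(011000110110010) mod 2 = 0+0+0+0+0+0+1+0+0+0+0+0+0+1+0 mod 2 = 0
  s[3] = (000000011111111)·(011000110110010) mod 2 = 0+0+0+0+0+0+0+1+0+1+1+0+0+1+0 mod 2 = 0
Syndrome = 1000
Column 1 of H equals this syndrome → error at bit 1 (1-indexed).
Flip bit 1: 011000110110010 → 111000110110010
Extract data bits at positions {3,5,6,7,9,10,11,12,13,14,15}: 10010110010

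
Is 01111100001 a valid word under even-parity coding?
Sum of all bits: 0+1+1+1+1+1+0+0+0+0+1 = 6; 6 mod 2 = 0. Result is 0 → valid parity.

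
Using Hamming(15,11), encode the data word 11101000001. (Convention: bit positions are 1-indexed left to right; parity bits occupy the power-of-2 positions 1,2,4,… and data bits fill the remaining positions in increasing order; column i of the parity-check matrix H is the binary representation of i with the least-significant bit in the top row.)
Codeword c = d · G (mod 2), d = 11101000001:
  c[0] = d·G[:,0] = (11101000001)·(11011010101) mod 2 = 1+1+0+0+1+0+0+0+0+0+1 mod 2 = 0
  c[1] = d·G[:,1] = (11101000001)·(10110110011) mod 2 = 1+0+1+0+0+0+0+0+0+0+1 mod 2 = 1
  c[2] = d·G[:,2] = (11101000001)·(10000000000) mod 2 = 1+0+0+0+0+0+0+0+0+0+0 mod 2 = 1
  c[3] = d·G[:,3] = (11101000001)·(01110001111) mod 2 = 0+1+1+0+0+0+0+0+0+0+1 mod 2 = 1
  c[4] = d·G[:,4] = (11101000001)·(01000000000) mod 2 = 0+1+0+0+0+0+0+0+0+0+0 mod 2 = 1
  c[5] = d·G[:,5] = (11101000001)·(00100000000) mod 2 = 0+0+1+0+0+0+0+0+0+0+0 mod 2 = 1
  c[6] = d·G[:,6] = (11101000001)·(00010000000) mod 2 = 0+0+0+0+0+0+0+0+0+0+0 mod 2 = 0
  c[7] = d·G[:,7] = (11101000001)·(00001111111) mod 2 = 0+0+0+0+1+0+0+0+0+0+1 mod 2 = 0
  c[8] = d·G[:,8] = (11101000001)·(00001000000) mod 2 = 0+0+0+0+1+0+0+0+0+0+0 mod 2 = 1
  c[9] = d·G[:,9] = (11101000001)·(00000100000) mod 2 = 0+0+0+0+0+0+0+0+0+0+0 mod 2 = 0
  c[10] = d·G[:,10] = (11101000001)·(00000010000) mod 2 = 0+0+0+0+0+0+0+0+0+0+0 mod 2 = 0
  c[11] = d·G[:,11] = (11101000001)·(00000001000) mod 2 = 0+0+0+0+0+0+0+0+0+0+0 mod 2 = 0
  c[12] = d·G[:,12] = (11101000001)·(00000000100) mod 2 = 0+0+0+0+0+0+0+0+0+0+0 mod 2 = 0
  c[13] = d·G[:,13] = (11101000001)·(00000000010) mod 2 = 0+0+0+0+0+0+0+0+0+0+0 mod 2 = 0
  c[14] = d·G[:,14] = (11101000001)·(00000000001) mod 2 = 0+0+0+0+0+0+0+0+0+0+1 mod 2 = 1
Codeword = 011111001000001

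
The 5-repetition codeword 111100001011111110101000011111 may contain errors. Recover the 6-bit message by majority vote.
Split into 5-bit blocks and majority-vote each:
  block 1 = 11110: 4 ones, 1 zeros → 1
  block 2 = 00010: 1 ones, 4 zeros → 0
  block 3 = 11111: 5 ones, 0 zeros → 1
  block 4 = 11010: 3 ones, 2 zeros → 1
  block 5 = 10000: 1 ones, 4 zeros → 0
  block 6 = 11111: 5 ones, 0 zeros → 1
Decoded = 101101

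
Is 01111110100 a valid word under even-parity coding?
Sum of all bits: 0+1+1+1+1+1+1+0+1+0+0 = 7; 7 mod 2 = 1. Result is 1 → parity error detected.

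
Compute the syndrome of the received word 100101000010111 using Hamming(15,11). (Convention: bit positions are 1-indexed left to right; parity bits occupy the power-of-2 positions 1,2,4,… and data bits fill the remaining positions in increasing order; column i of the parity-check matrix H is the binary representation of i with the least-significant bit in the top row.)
Syndrome s = H · r^T (mod 2), r = 100101000010111:
  s[0] = (101010101010101)·(100101000010111) mod 2 = 1+0+0+0+0+0+0+0+0+0+1+0+1+0+1 mod 2 = 0
  s[1] = (011001100110011)·(100101000010111) mod 2 = 0+0+0+0+0+1+0+0+0+0+1+0+0+1+1 mod 2 = 0
  s[2] = (000111100001111)·(100101000010111) mod 2 = 0+0+0+1+0+1+0+0+0+0+0+0+1+1+1 mod 2 = 1
  s[3] = (000000011111111)·(100101000010111) mod 2 = 0+0+0+0+0+0+0+0+0+0+1+0+1+1+1 mod 2 = 0
Syndrome = 0010
Non-zero syndrome: error at position 4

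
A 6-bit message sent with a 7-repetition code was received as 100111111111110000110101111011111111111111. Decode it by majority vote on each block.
Split into 7-bit blocks and majority-vote each:
  block 1 = 1001111: 5 ones, 2 zeros → 1
  block 2 = 1111111: 7 ones, 0 zeros → 1
  block 3 = 0000110: 2 ones, 5 zeros → 0
  block 4 = 1011110: 5 ones, 2 zeros → 1
  block 5 = 1111111: 7 ones, 0 zeros → 1
  block 6 = 1111111: 7 ones, 0 zeros → 1
Decoded = 110111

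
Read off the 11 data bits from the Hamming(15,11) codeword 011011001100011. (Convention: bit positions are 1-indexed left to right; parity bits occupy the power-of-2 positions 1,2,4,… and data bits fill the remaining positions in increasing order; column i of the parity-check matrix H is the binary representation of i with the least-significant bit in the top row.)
Parity bits occupy power-of-2 positions; data bits are at positions {3,5,6,7,9,10,11,12,13,14,15} (1-indexed).
Extract: c[3]=1 c[5]=1 c[6]=1 c[7]=0 c[9]=1 c[10]=1 c[11]=0 c[12]=0 c[13]=0 c[14]=1 c[15]=1
Data = 11101100011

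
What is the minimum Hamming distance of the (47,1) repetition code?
d_min = 47 (the only two codewords are 0…0 and 1…1, differing in all 47 positions).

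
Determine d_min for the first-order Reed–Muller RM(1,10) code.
d_min = 512 (RM(1,10) has length 1024 and minimum distance 2^(m−1) = 512).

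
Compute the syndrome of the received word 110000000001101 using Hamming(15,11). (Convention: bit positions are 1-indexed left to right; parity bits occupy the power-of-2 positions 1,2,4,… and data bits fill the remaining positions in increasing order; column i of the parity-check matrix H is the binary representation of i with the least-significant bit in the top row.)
Syndrome s = H · r^T (mod 2), r = 110000000001101:
  s[0] = (101010101010101)·(110000000001101) mod 2 = 1+0+0+0+0+0+0+0+0+0+0+0+1+0+1 mod 2 = 1
  s[1] = (011001100110011)·(110000000001101) mod 2 = 0+1+0+0+0+0+0+0+0+0+0+0+0+0+1 mod 2 = 0
  s[2] = (000111100001111)·(110000000001101) mod 2 = 0+0+0+0+0+0+0+0+0+0+0+1+1+0+1 mod 2 = 1
  s[3] = (000000011111111)·(110000000001101) mod 2 = 0+0+0+0+0+0+0+0+0+0+0+1+1+0+1 mod 2 = 1
Syndrome = 1011
Non-zero syndrome: error at position 13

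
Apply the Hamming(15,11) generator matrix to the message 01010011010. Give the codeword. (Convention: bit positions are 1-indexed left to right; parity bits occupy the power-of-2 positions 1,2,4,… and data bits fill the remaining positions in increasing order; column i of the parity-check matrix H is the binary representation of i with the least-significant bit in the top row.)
Codeword c = d · G (mod 2), d = 01010011010:
  c[0] = d·G[:,0] = (01010011010)·(11011010101) mod 2 = 0+1+0+1+0+0+1+0+0+0+0 mod 2 = 1
  c[1] = d·G[:,1] = (01010011010)·(10110110011) mod 2 = 0+0+0+1+0+0+1+0+0+1+0 mod 2 = 1
  c[2] = d·G[:,2] = (01010011010)·(10000000000) mod 2 = 0+0+0+0+0+0+0+0+0+0+0 mod 2 = 0
  c[3] = d·G[:,3] = (01010011010)·(01110001111) mod 2 = 0+1+0+1+0+0+0+1+0+1+0 mod 2 = 0
  c[4] = d·G[:,4] = (01010011010)·(01000000000) mod 2 = 0+1+0+0+0+0+0+0+0+0+0 mod 2 = 1
  c[5] = d·G[:,5] = (01010011010)·(00100000000) mod 2 = 0+0+0+0+0+0+0+0+0+0+0 mod 2 = 0
  c[6] = d·G[:,6] = (01010011010)·(00010000000) mod 2 = 0+0+0+1+0+0+0+0+0+0+0 mod 2 = 1
  c[7] = d·G[:,7] = (01010011010)·(00001111111) mod 2 = 0+0+0+0+0+0+1+1+0+1+0 mod 2 = 1
  c[8] = d·G[:,8] = (01010011010)·(00001000000) mod 2 = 0+0+0+0+0+0+0+0+0+0+0 mod 2 = 0
  c[9] = d·G[:,9] = (01010011010)·(00000100000) mod 2 = 0+0+0+0+0+0+0+0+0+0+0 mod 2 = 0
  c[10] = d·G[:,10] = (01010011010)·(00000010000) mod 2 = 0+0+0+0+0+0+1+0+0+0+0 mod 2 = 1
  c[11] = d·G[:,11] = (01010011010)·(00000001000) mod 2 = 0+0+0+0+0+0+0+1+0+0+0 mod 2 = 1
  c[12] = d·G[:,12] = (01010011010)·(00000000100) mod 2 = 0+0+0+0+0+0+0+0+0+0+0 mod 2 = 0
  c[13] = d·G[:,13] = (01010011010)·(00000000010) mod 2 = 0+0+0+0+0+0+0+0+0+1+0 mod 2 = 1
  c[14] = d·G[:,14] = (01010011010)·(00000000001) mod 2 = 0+0+0+0+0+0+0+0+0+0+0 mod 2 = 0
Codeword = 110010110011010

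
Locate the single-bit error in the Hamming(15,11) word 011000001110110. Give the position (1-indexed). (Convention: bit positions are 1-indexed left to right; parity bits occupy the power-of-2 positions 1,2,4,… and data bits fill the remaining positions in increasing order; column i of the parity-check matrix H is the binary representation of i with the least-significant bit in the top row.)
Syndrome s = H · r^T (mod 2), r = 011000001110110:
  s[0] = (101010101010101)·(011000001110110) mod 2 = 0+0+1+0+0+0+0+0+1+0+1+0+1+0+0 mod 2 = 0
  s[1] = (011001100110011)·(011000001110110) mod 2 = 0+1+1+0+0+0+0+0+0+1+1+0+0+1+0 mod 2 = 1
  s[2] = (000111100001111)·(011000001110110) mod 2 = 0+0+0+0+0+0+0+0+0+0+0+0+1+1+0 mod 2 = 0
  s[3] = (000000011111111)·(011000001110110) mod 2 = 0+0+0+0+0+0+0+0+1+1+1+0+1+1+0 mod 2 = 1
Syndrome = 0101
Column i of H is the binary representation of i, so the syndrome is the binary index of the flipped bit.
Read s = 0101 with s[0] as LSB: 0·2^0 + 1·2^1 + 0·2^2 + 1·2^3 = 10.
Error is at bit position 10.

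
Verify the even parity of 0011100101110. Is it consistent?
Sum of all bits: 0+0+1+1+1+0+0+1+0+1+1+1+0 = 7; 7 mod 2 = 1. Result is 1 → parity error detected.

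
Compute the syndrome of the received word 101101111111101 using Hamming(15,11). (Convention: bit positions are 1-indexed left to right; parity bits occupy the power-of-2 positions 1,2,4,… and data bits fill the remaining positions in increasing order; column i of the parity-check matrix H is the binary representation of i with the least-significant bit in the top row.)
Syndrome s = H · r^T (mod 2), r = 101101111111101:
  s[0] = (101010101010101)·(101101111111101) mod 2 = 1+0+1+0+0+0+1+0+1+0+1+0+1+0+1 mod 2 = 1
  s[1] = (011001100110011)·(101101111111101) mod 2 = 0+0+1+0+0+1+1+0+0+1+1+0+0+0+1 mod 2 = 0
  s[2] = (000111100001111)·(101101111111101) mod 2 = 0+0+0+1+0+1+1+0+0+0+0+1+1+0+1 mod 2 = 0
  s[3] = (000000011111111)·(101101111111101) mod 2 = 0+0+0+0+0+0+0+1+1+1+1+1+1+0+1 mod 2 = 1
Syndrome = 1001
Non-zero syndrome: error at position 9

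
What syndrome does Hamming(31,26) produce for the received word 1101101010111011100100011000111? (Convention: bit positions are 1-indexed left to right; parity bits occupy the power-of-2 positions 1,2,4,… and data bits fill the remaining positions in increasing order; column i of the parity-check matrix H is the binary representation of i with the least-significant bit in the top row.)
Syndrome s = H · r^T (mod 2), r = 1101101010111011100100011000111:
  s[0] = (1010101010101010101010101010101)·(1101101010111011100100011000111) mod 2 = 1+0+0+0+1+0+1+0+1+0+1+0+1+0+1+0+1+0+0+0+0+0+0+0+1+0+0+0+1+0+1 mod 2 = 1
  s[1] = (0110011001100110011001100110011)·(1101101010111011100100011000111) mod 2 = 0+1+0+0+0+0+1+0+0+0+1+0+0+0+1+0+0+0+0+0+0+0+0+0+0+0+0+0+0+1+1 mod 2 = 0
  s[2] = (0001111000011110000111100001111)·(1101101010111011100100011000111) mod 2 = 0+0+0+1+1+0+1+0+0+0+0+1+1+0+1+0+0+0+0+1+0+0+0+0+0+0+0+0+1+1+1 mod 2 = 0
  s[3] = (0000000111111110000000011111111)·(1101101010111011100100011000111) mod 2 = 0+0+0+0+0+0+0+0+1+0+1+1+1+0+1+0+0+0+0+0+0+0+0+1+1+0+0+0+1+1+1 mod 2 = 0
  s[4] = (0000000000000001111111111111111)·(1101101010111011100100011000111) mod 2 = 0+0+0+0+0+0+0+0+0+0+0+0+0+0+0+1+1+0+0+1+0+0+0+1+1+0+0+0+1+1+1 mod 2 = 0
Syndrome = 10000
Non-zero syndrome: error at position 1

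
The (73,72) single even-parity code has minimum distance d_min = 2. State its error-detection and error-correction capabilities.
Detection only: up to d_min − 1 = 1 errors.
Correction: up to ⌊(d_min − 1)/2⌋ = ⌊1/2⌋ = 0 errors.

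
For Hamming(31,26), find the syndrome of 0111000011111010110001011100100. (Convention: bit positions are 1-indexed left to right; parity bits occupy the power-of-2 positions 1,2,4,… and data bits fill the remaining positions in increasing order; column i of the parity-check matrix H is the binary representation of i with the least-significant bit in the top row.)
Syndrome s = H · r^T (mod 2), r = 0111000011111010110001011100100:
  s[0] = (1010101010101010101010101010101)·(0111000011111010110001011100100) mod 2 = 0+0+1+0+0+0+0+0+1+0+1+0+1+0+1+0+1+0+0+0+0+0+0+0+1+0+0+0+1+0+0 mod 2 = 0
  s[1] = (0110011001100110011001100110011)·(0111000011111010110001011100100) mod 2 = 0+1+1+0+0+0+0+0+0+1+1+0+0+0+1+0+0+1+0+0+0+1+0+0+0+1+0+0+0+0+0 mod 2 = 0
  s[2] = (0001111000011110000111100001111)·(0111000011111010110001011100100) mod 2 = 0+0+0+1+0+0+0+0+0+0+0+1+1+0+1+0+0+0+0+0+0+1+0+0+0+0+0+0+1+0+0 mod 2 = 0
  s[3] = (0000000111111110000000011111111)·(0111000011111010110001011100100) mod 2 = 0+0+0+0+0+0+0+0+1+1+1+1+1+0+1+0+0+0+0+0+0+0+0+1+1+1+0+0+1+0+0 mod 2 = 0
  s[4] = (0000000000000001111111111111111)·(0111000011111010110001011100100) mod 2 = 0+0+0+0+0+0+0+0+0+0+0+0+0+0+0+0+1+1+0+0+0+1+0+1+1+1+0+0+1+0+0 mod 2 = 1
Syndrome = 00001
Non-zero syndrome: error at position 16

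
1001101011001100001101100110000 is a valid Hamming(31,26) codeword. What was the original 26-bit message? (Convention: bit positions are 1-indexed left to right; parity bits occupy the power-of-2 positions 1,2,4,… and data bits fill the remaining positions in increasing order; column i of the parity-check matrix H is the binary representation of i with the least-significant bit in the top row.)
Parity bits occupy power-of-2 positions; data bits are at positions {3,5,6,7,9,10,11,12,13,14,15,17,18,19,20,21,22,23,24,25,26,27,28,29,30,31} (1-indexed).
Extract: c[3]=0 c[5]=1 c[6]=0 c[7]=1 c[9]=1 c[10]=1 c[11]=0 c[12]=0 c[13]=1 c[14]=1 c[15]=0 c[17]=0 c[18]=0 c[19]=1 c[20]=1 c[21]=0 c[22]=1 c[23]=1 c[24]=0 c[25]=0 c[26]=1 c[27]=1 c[28]=0 c[29]=0 c[30]=0 c[31]=0
Data = 01011100110001101100110000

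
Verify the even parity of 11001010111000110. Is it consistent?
Sum of all bits: 1+1+0+0+1+0+1+0+1+1+1+0+0+0+1+1+0 = 9; 9 mod 2 = 1. Result is 1 → parity error detected.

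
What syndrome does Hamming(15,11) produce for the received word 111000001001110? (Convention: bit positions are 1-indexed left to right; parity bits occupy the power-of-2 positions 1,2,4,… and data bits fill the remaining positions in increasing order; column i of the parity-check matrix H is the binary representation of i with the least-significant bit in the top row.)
Syndrome s = H · r^T (mod 2), r = 111000001001110:
  s[0] = (101010101010101)·(111000001001110) mod 2 = 1+0+1+0+0+0+0+0+1+0+0+0+1+0+0 mod 2 = 0
  s[1] = (011001100110011)·(111000001001110) mod 2 = 0+1+1+0+0+0+0+0+0+0+0+0+0+1+0 mod 2 = 1
  s[2] = (000111100001111)·(111000001001110) mod 2 = 0+0+0+0+0+0+0+0+0+0+0+1+1+1+0 mod 2 = 1
  s[3] = (000000011111111)·(111000001001110) mod 2 = 0+0+0+0+0+0+0+0+1+0+0+1+1+1+0 mod 2 = 0
Syndrome = 0110
Non-zero syndrome: error at position 6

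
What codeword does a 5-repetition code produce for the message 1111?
Repeat each bit 5× and concatenate:
1→11111  1→11111  1→11111  1→11111
Codeword = 11111111111111111111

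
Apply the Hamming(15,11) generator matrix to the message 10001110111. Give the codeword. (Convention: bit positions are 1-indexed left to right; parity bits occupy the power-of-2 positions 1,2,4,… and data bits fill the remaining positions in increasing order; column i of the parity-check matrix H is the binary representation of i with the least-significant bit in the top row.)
Codeword c = d · G (mod 2), d = 10001110111:
  c[0] = d·G[:,0] = (10001110111)·(11011010101) mod 2 = 1+0+0+0+1+0+1+0+1+0+1 mod 2 = 1
  c[1] = d·G[:,1] = (10001110111)·(10110110011) mod 2 = 1+0+0+0+0+1+1+0+0+1+1 mod 2 = 1
  c[2] = d·G[:,2] = (10001110111)·(10000000000) mod 2 = 1+0+0+0+0+0+0+0+0+0+0 mod 2 = 1
  c[3] = d·G[:,3] = (10001110111)·(01110001111) mod 2 = 0+0+0+0+0+0+0+0+1+1+1 mod 2 = 1
  c[4] = d·G[:,4] = (10001110111)·(01000000000) mod 2 = 0+0+0+0+0+0+0+0+0+0+0 mod 2 = 0
  c[5] = d·G[:,5] = (10001110111)·(00100000000) mod 2 = 0+0+0+0+0+0+0+0+0+0+0 mod 2 = 0
  c[6] = d·G[:,6] = (10001110111)·(00010000000) mod 2 = 0+0+0+0+0+0+0+0+0+0+0 mod 2 = 0
  c[7] = d·G[:,7] = (10001110111)·(00001111111) mod 2 = 0+0+0+0+1+1+1+0+1+1+1 mod 2 = 0
  c[8] = d·G[:,8] = (10001110111)·(00001000000) mod 2 = 0+0+0+0+1+0+0+0+0+0+0 mod 2 = 1
  c[9] = d·G[:,9] = (10001110111)·(00000100000) mod 2 = 0+0+0+0+0+1+0+0+0+0+0 mod 2 = 1
  c[10] = d·G[:,10] = (10001110111)·(00000010000) mod 2 = 0+0+0+0+0+0+1+0+0+0+0 mod 2 = 1
  c[11] = d·G[:,11] = (10001110111)·(00000001000) mod 2 = 0+0+0+0+0+0+0+0+0+0+0 mod 2 = 0
  c[12] = d·G[:,12] = (10001110111)·(00000000100) mod 2 = 0+0+0+0+0+0+0+0+1+0+0 mod 2 = 1
  c[13] = d·G[:,13] = (10001110111)·(00000000010) mod 2 = 0+0+0+0+0+0+0+0+0+1+0 mod 2 = 1
  c[14] = d·G[:,14] = (10001110111)·(00000000001) mod 2 = 0+0+0+0+0+0+0+0+0+0+1 mod 2 = 1
Codeword = 111100001110111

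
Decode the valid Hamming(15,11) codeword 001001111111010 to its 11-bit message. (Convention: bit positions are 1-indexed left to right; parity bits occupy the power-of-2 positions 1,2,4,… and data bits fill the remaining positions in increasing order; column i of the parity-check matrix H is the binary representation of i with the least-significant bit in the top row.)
Parity bits occupy power-of-2 positions; data bits are at positions {3,5,6,7,9,10,11,12,13,14,15} (1-indexed).
Extract: c[3]=1 c[5]=0 c[6]=1 c[7]=1 c[9]=1 c[10]=1 c[11]=1 c[12]=1 c[13]=0 c[14]=1 c[15]=0
Data = 10111111010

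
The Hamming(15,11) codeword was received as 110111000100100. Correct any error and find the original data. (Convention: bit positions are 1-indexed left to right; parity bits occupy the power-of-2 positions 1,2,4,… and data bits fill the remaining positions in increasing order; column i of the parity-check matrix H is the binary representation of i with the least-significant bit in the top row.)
Syndrome s = H · r^T (mod 2), r = 110111000100100:
  s[0] = (101010101010101)·(110111000100100) mod 2 = 1+0+0+0+1+0+0+0+0+0+0+0+1+0+0 mod 2 = 1
  s[1] = (011001100110011)·(110111000100100) mod 2 = 0+1+0+0+0+1+0+0+0+1+0+0+0+0+0 mod 2 = 1
  s[2] = (000111100001111)·(110111000100100) mod 2 = 0+0+0+1+1+1+0+0+0+0+0+0+1+0+0 mod 2 = 0
  s[3] = (000000011111111)·(110111000100100) mod 2 = 0+0+0+0+0+0+0+0+0+1+0+0+1+0+0 mod 2 = 0
Syndrome = 1100
Column 3 of H equals this syndrome → error at bit 3 (1-indexed).
Flip bit 3: 110111000100100 → 111111000100100
Extract data bits at positions {3,5,6,7,9,10,11,12,13,14,15}: 11100100100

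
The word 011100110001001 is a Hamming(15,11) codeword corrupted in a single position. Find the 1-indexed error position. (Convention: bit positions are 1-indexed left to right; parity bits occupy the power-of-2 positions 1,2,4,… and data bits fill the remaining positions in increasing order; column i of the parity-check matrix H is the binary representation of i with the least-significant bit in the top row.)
Syndrome s = H · r^T (mod 2), r = 011100110001001:
  s[0] = (101010101010101)·(011100110001001) mod 2 = 0+0+1+0+0+0+1+0+0+0+0+0+0+0+1 mod 2 = 1
  s[1] = (011001100110011)·(011100110001001) mod 2 = 0+1+1+0+0+0+1+0+0+0+0+0+0+0+1 mod 2 = 0
  s[2] = (000111100001111)·(011100110001001) mod 2 = 0+0+0+1+0+0+1+0+0+0+0+1+0+0+1 mod 2 = 0
  s[3] = (000000011111111)·(011100110001001) mod 2 = 0+0+0+0+0+0+0+1+0+0+0+1+0+0+1 mod 2 = 1
Syndrome = 1001
Column i of H is the binary representation of i, so the syndrome is the binary index of the flipped bit.
Read s = 1001 with s[0] as LSB: 1·2^0 + 0·2^1 + 0·2^2 + 1·2^3 = 9.
Error is at bit position 9.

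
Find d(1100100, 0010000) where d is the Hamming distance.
XOR = 1110100, count of 1s = 4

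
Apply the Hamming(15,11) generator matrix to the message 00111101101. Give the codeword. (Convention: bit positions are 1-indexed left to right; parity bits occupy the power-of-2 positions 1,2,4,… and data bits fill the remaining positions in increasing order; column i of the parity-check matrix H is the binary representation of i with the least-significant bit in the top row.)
Codeword c = d · G (mod 2), d = 00111101101:
  c[0] = d·G[:,0] = (00111101101)·(11011010101) mod 2 = 0+0+0+1+1+0+0+0+1+0+1 mod 2 = 0
  c[1] = d·G[:,1] = (00111101101)·(10110110011) mod 2 = 0+0+1+1+0+1+0+0+0+0+1 mod 2 = 0
  c[2] = d·G[:,2] = (00111101101)·(10000000000) mod 2 = 0+0+0+0+0+0+0+0+0+0+0 mod 2 = 0
  c[3] = d·G[:,3] = (00111101101)·(01110001111) mod 2 = 0+0+1+1+0+0+0+1+1+0+1 mod 2 = 1
  c[4] = d·G[:,4] = (00111101101)·(01000000000) mod 2 = 0+0+0+0+0+0+0+0+0+0+0 mod 2 = 0
  c[5] = d·G[:,5] = (00111101101)·(00100000000) mod 2 = 0+0+1+0+0+0+0+0+0+0+0 mod 2 = 1
  c[6] = d·G[:,6] = (00111101101)·(00010000000) mod 2 = 0+0+0+1+0+0+0+0+0+0+0 mod 2 = 1
  c[7] = d·G[:,7] = (00111101101)·(00001111111) mod 2 = 0+0+0+0+1+1+0+1+1+0+1 mod 2 = 1
  c[8] = d·G[:,8] = (00111101101)·(00001000000) mod 2 = 0+0+0+0+1+0+0+0+0+0+0 mod 2 = 1
  c[9] = d·G[:,9] = (00111101101)·(00000100000) mod 2 = 0+0+0+0+0+1+0+0+0+0+0 mod 2 = 1
  c[10] = d·G[:,10] = (00111101101)·(00000010000) mod 2 = 0+0+0+0+0+0+0+0+0+0+0 mod 2 = 0
  c[11] = d·G[:,11] = (00111101101)·(00000001000) mod 2 = 0+0+0+0+0+0+0+1+0+0+0 mod 2 = 1
  c[12] = d·G[:,12] = (00111101101)·(00000000100) mod 2 = 0+0+0+0+0+0+0+0+1+0+0 mod 2 = 1
  c[13] = d·G[:,13] = (00111101101)·(00000000010) mod 2 = 0+0+0+0+0+0+0+0+0+0+0 mod 2 = 0
  c[14] = d·G[:,14] = (00111101101)·(00000000001) mod 2 = 0+0+0+0+0+0+0+0+0+0+1 mod 2 = 1
Codeword = 000101111101101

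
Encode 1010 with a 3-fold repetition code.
Repeat each bit 3× and concatenate:
1→111  0→000  1→111  0→000
Codeword = 111000111000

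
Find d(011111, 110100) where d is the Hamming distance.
XOR = 101011, count of 1s = 4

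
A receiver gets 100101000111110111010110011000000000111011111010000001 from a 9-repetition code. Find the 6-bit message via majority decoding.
Split into 9-bit blocks and majority-vote each:
  block 1 = 100101000: 3 ones, 6 zeros → 0
  block 2 = 111110111: 8 ones, 1 zeros → 1
  block 3 = 010110011: 5 ones, 4 zeros → 1
  block 4 = 000000000: 0 ones, 9 zeros → 0
  block 5 = 111011111: 8 ones, 1 zeros → 1
  block 6 = 010000001: 2 ones, 7 zeros → 0
Decoded = 011010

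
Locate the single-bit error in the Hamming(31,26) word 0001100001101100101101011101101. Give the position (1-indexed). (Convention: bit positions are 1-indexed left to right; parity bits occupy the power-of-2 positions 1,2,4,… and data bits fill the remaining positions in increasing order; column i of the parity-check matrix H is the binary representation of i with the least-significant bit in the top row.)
Syndrome s = H · r^T (mod 2), r = 0001100001101100101101011101101:
  s[0] = (1010101010101010101010101010101)·(0001100001101100101101011101101) mod 2 = 0+0+0+0+1+0+0+0+0+0+1+0+1+0+0+0+1+0+1+0+0+0+0+0+1+0+0+0+1+0+1 mod 2 = 0
  s[1] = (0110011001100110011001100110011)·(0001100001101100101101011101101) mod 2 = 0+0+0+0+0+0+0+0+0+1+1+0+0+1+0+0+0+0+1+0+0+1+0+0+0+1+0+0+0+0+1 mod 2 = 1
  s[2] = (0001111000011110000111100001111)·(0001100001101100101101011101101) mod 2 = 0+0+0+1+1+0+0+0+0+0+0+0+1+1+0+0+0+0+0+1+0+1+0+0+0+0+0+1+1+0+1 mod 2 = 1
  s[3] = (0000000111111110000000011111111)·(0001100001101100101101011101101) mod 2 = 0+0+0+0+0+0+0+0+0+1+1+0+1+1+0+0+0+0+0+0+0+0+0+1+1+1+0+1+1+0+1 mod 2 = 0
  s[4] = (0000000000000001111111111111111)·(0001100001101100101101011101101) mod 2 = 0+0+0+0+0+0+0+0+0+0+0+0+0+0+0+0+1+0+1+1+0+1+0+1+1+1+0+1+1+0+1 mod 2 = 0
Syndrome = 01100
Column i of H is the binary representation of i, so the syndrome is the binary index of the flipped bit.
Read s = 01100 with s[0] as LSB: 0·2^0 + 1·2^1 + 1·2^2 + 0·2^3 + 0·2^4 = 6.
Error is at bit position 6.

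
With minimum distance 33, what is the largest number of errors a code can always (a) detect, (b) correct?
(a) Detection requires d_min ≥ e+1, so e ≤ d_min − 1 = 32.
(b) Correction requires d_min ≥ 2t+1, so t ≤ ⌊(d_min − 1)/2⌋ = ⌊32/2⌋ = 16.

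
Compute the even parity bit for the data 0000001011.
Sum of data bits: 0+0+0+0+0+0+1+0+1+1 = 3.
3 mod 2 = 1, so parity bit = 1.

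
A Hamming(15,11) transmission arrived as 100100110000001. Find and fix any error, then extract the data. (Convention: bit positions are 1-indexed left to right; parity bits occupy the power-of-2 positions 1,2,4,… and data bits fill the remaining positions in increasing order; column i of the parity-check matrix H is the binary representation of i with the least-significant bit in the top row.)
Syndrome s = H · r^T (mod 2), r = 100100110000001:
  s[0] = (101010101010101)·(100100110000001) mod 2 = 1+0+0+0+0+0+1+0+0+0+0+0+0+0+1 mod 2 = 1
  s[1] = (011001100110011)·(100100110000001) mod 2 = 0+0+0+0+0+0+1+0+0+0+0+0+0+0+1 mod 2 = 0
  s[2] = (000111100001111)·(100100110000001) mod 2 = 0+0+0+1+0+0+1+0+0+0+0+0+0+0+1 mod 2 = 1
  s[3] = (000000011111111)·(100100110000001) mod 2 = 0+0+0+0+0+0+0+1+0+0+0+0+0+0+1 mod 2 = 0
Syndrome = 1010
Column 5 of H equals this syndrome → error at bit 5 (1-indexed).
Flip bit 5: 100100110000001 → 100110110000001
Extract data bits at positions {3,5,6,7,9,10,11,12,13,14,15}: 01010000001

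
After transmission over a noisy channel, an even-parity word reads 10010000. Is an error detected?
Sum of received bits: 1+0+0+1+0+0+0+0 = 2; 2 mod 2 = 0. Result is 0 → no error detected.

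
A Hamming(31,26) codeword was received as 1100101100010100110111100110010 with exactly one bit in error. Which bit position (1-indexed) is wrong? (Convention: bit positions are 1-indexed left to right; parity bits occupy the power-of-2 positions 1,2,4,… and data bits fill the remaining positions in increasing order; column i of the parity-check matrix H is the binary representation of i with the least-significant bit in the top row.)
Syndrome s = H · r^T (mod 2), r = 1100101100010100110111100110010:
  s[0] = (1010101010101010101010101010101)·(1100101100010100110111100110010) mod 2 = 1+0+0+0+1+0+1+0+0+0+0+0+0+0+0+0+1+0+0+0+1+0+1+0+0+0+1+0+0+0+0 mod 2 = 1
  s[1] = (0110011001100110011001100110011)·(1100101100010100110111100110010) mod 2 = 0+1+0+0+0+0+1+0+0+0+0+0+0+1+0+0+0+1+0+0+0+1+1+0+0+1+1+0+0+1+0 mod 2 = 1
  s[2] = (0001111000011110000111100001111)·(1100101100010100110111100110010) mod 2 = 0+0+0+0+1+0+1+0+0+0+0+1+0+1+0+0+0+0+0+1+1+1+1+0+0+0+0+0+0+1+0 mod 2 = 1
  s[3] = (0000000111111110000000011111111)·(1100101100010100110111100110010) mod 2 = 0+0+0+0+0+0+0+1+0+0+0+1+0+1+0+0+0+0+0+0+0+0+0+0+0+1+1+0+0+1+0 mod 2 = 0
  s[4] = (0000000000000001111111111111111)·(1100101100010100110111100110010) mod 2 = 0+0+0+0+0+0+0+0+0+0+0+0+0+0+0+0+1+1+0+1+1+1+1+0+0+1+1+0+0+1+0 mod 2 = 1
Syndrome = 11101
Column i of H is the binary representation of i, so the syndrome is the binary index of the flipped bit.
Read s = 11101 with s[0] as LSB: 1·2^0 + 1·2^1 + 1·2^2 + 0·2^3 + 1·2^4 = 23.
Error is at bit position 23.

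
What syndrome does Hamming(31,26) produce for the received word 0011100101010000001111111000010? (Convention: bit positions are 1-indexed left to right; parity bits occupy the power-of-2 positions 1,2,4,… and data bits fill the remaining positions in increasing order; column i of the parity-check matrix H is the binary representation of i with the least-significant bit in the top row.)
Syndrome s = H · r^T (mod 2), r = 0011100101010000001111111000010:
  s[0] = (1010101010101010101010101010101)·(0011100101010000001111111000010) mod 2 = 0+0+1+0+1+0+0+0+0+0+0+0+0+0+0+0+0+0+1+0+1+0+1+0+1+0+0+0+0+0+0 mod 2 = 0
  s[1] = (0110011001100110011001100110011)·(0011100101010000001111111000010) mod 2 = 0+0+1+0+0+0+0+0+0+1+0+0+0+0+0+0+0+0+1+0+0+1+1+0+0+0+0+0+0+1+0 mod 2 = 0
  s[2] = (0001111000011110000111100001111)·(0011100101010000001111111000010) mod 2 = 0+0+0+1+1+0+0+0+0+0+0+1+0+0+0+0+0+0+0+1+1+1+1+0+0+0+0+0+0+1+0 mod 2 = 0
  s[3] = (0000000111111110000000011111111)·(0011100101010000001111111000010) mod 2 = 0+0+0+0+0+0+0+1+0+1+0+1+0+0+0+0+0+0+0+0+0+0+0+1+1+0+0+0+0+1+0 mod 2 = 0
  s[4] = (0000000000000001111111111111111)·(0011100101010000001111111000010) mod 2 = 0+0+0+0+0+0+0+0+0+0+0+0+0+0+0+0+0+0+1+1+1+1+1+1+1+0+0+0+0+1+0 mod 2 = 0
Syndrome = 00000
s = 0: no error detected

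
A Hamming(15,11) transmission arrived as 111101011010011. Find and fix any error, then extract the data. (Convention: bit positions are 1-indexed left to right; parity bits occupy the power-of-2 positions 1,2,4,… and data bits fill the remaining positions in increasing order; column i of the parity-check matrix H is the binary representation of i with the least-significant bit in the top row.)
Syndrome s = H · r^T (mod 2), r = 111101011010011:
  s[0] = (101010101010101)·(111101011010011) mod 2 = 1+0+1+0+0+0+0+0+1+0+1+0+0+0+1 mod 2 = 1
  s[1] = (011001100110011)·(111101011010011) mod 2 = 0+1+1+0+0+1+0+0+0+0+1+0+0+1+1 mod 2 = 0
  s[2] = (000111100001111)·(111101011010011) mod 2 = 0+0+0+1+0+1+0+0+0+0+0+0+0+1+1 mod 2 = 0
  s[3] = (000000011111111)·(111101011010011) mod 2 = 0+0+0+0+0+0+0+1+1+0+1+0+0+1+1 mod 2 = 1
Syndrome = 1001
Column 9 of H equals this syndrome → error at bit 9 (1-indexed).
Flip bit 9: 111101011010011 → 111101010010011
Extract data bits at positions {3,5,6,7,9,10,11,12,13,14,15}: 10100010011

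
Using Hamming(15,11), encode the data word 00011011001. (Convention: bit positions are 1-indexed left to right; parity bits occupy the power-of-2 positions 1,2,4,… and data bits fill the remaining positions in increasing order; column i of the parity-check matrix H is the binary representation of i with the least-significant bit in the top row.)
Codeword c = d · G (mod 2), d = 00011011001:
  c[0] = d·G[:,0] = (00011011001)·(11011010101) mod 2 = 0+0+0+1+1+0+1+0+0+0+1 mod 2 = 0
  c[1] = d·G[:,1] = (00011011001)·(10110110011) mod 2 = 0+0+0+1+0+0+1+0+0+0+1 mod 2 = 1
  c[2] = d·G[:,2] = (00011011001)·(10000000000) mod 2 = 0+0+0+0+0+0+0+0+0+0+0 mod 2 = 0
  c[3] = d·G[:,3] = (00011011001)·(01110001111) mod 2 = 0+0+0+1+0+0+0+1+0+0+1 mod 2 = 1
  c[4] = d·G[:,4] = (00011011001)·(01000000000) mod 2 = 0+0+0+0+0+0+0+0+0+0+0 mod 2 = 0
  c[5] = d·G[:,5] = (00011011001)·(00100000000) mod 2 = 0+0+0+0+0+0+0+0+0+0+0 mod 2 = 0
  c[6] = d·G[:,6] = (00011011001)·(00010000000) mod 2 = 0+0+0+1+0+0+0+0+0+0+0 mod 2 = 1
  c[7] = d·G[:,7] = (00011011001)·(00001111111) mod 2 = 0+0+0+0+1+0+1+1+0+0+1 mod 2 = 0
  c[8] = d·G[:,8] = (00011011001)·(00001000000) mod 2 = 0+0+0+0+1+0+0+0+0+0+0 mod 2 = 1
  c[9] = d·G[:,9] = (00011011001)·(00000100000) mod 2 = 0+0+0+0+0+0+0+0+0+0+0 mod 2 = 0
  c[10] = d·G[:,10] = (00011011001)·(00000010000) mod 2 = 0+0+0+0+0+0+1+0+0+0+0 mod 2 = 1
  c[11] = d·G[:,11] = (00011011001)·(00000001000) mod 2 = 0+0+0+0+0+0+0+1+0+0+0 mod 2 = 1
  c[12] = d·G[:,12] = (00011011001)·(00000000100) mod 2 = 0+0+0+0+0+0+0+0+0+0+0 mod 2 = 0
  c[13] = d·G[:,13] = (00011011001)·(00000000010) mod 2 = 0+0+0+0+0+0+0+0+0+0+0 mod 2 = 0
  c[14] = d·G[:,14] = (00011011001)·(00000000001) mod 2 = 0+0+0+0+0+0+0+0+0+0+1 mod 2 = 1
Codeword = 010100101011001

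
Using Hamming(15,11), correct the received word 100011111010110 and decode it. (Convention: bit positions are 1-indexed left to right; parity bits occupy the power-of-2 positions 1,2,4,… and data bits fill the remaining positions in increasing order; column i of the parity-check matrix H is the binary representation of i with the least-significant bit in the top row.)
Syndrome s = H · r^T (mod 2), r = 100011111010110:
  s[0] = (101010101010101)·(100011111010110) mod 2 = 1+0+0+0+1+0+1+0+1+0+1+0+1+0+0 mod 2 = 0
  s[1] = (011001100110011)·(100011111010110) mod 2 = 0+0+0+0+0+1+1+0+0+0+1+0+0+1+0 mod 2 = 0
  s[2] = (000111100001111)·(100011111010110) mod 2 = 0+0+0+0+1+1+1+0+0+0+0+0+1+1+0 mod 2 = 1
  s[3] = (000000011111111)·(100011111010110) mod 2 = 0+0+0+0+0+0+0+1+1+0+1+0+1+1+0 mod 2 = 1
Syndrome = 0011
Column 12 of H equals this syndrome → error at bit 12 (1-indexed).
Flip bit 12: 100011111010110 → 100011111011110
Extract data bits at positions {3,5,6,7,9,10,11,12,13,14,15}: 01111011110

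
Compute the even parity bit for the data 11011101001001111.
Sum of data bits: 1+1+0+1+1+1+0+1+0+0+1+0+0+1+1+1+1 = 11.
11 mod 2 = 1, so parity bit = 1.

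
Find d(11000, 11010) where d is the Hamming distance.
XOR = 00010, count of 1s = 1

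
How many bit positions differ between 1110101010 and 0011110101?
XOR = 1101011111, count of 1s = 8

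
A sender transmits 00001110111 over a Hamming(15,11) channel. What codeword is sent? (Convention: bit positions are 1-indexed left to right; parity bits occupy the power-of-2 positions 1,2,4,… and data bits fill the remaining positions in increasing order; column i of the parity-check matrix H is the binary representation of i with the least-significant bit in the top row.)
Codeword c = d · G (mod 2), d = 00001110111:
  c[0] = d·G[:,0] = (00001110111)·(11011010101) mod 2 = 0+0+0+0+1+0+1+0+1+0+1 mod 2 = 0
  c[1] = d·G[:,1] = (00001110111)·(10110110011) mod 2 = 0+0+0+0+0+1+1+0+0+1+1 mod 2 = 0
  c[2] = d·G[:,2] = (00001110111)·(10000000000) mod 2 = 0+0+0+0+0+0+0+0+0+0+0 mod 2 = 0
  c[3] = d·G[:,3] = (00001110111)·(01110001111) mod 2 = 0+0+0+0+0+0+0+0+1+1+1 mod 2 = 1
  c[4] = d·G[:,4] = (00001110111)·(01000000000) mod 2 = 0+0+0+0+0+0+0+0+0+0+0 mod 2 = 0
  c[5] = d·G[:,5] = (00001110111)·(00100000000) mod 2 = 0+0+0+0+0+0+0+0+0+0+0 mod 2 = 0
  c[6] = d·G[:,6] = (00001110111)·(00010000000) mod 2 = 0+0+0+0+0+0+0+0+0+0+0 mod 2 = 0
  c[7] = d·G[:,7] = (00001110111)·(00001111111) mod 2 = 0+0+0+0+1+1+1+0+1+1+1 mod 2 = 0
  c[8] = d·G[:,8] = (00001110111)·(00001000000) mod 2 = 0+0+0+0+1+0+0+0+0+0+0 mod 2 = 1
  c[9] = d·G[:,9] = (00001110111)·(00000100000) mod 2 = 0+0+0+0+0+1+0+0+0+0+0 mod 2 = 1
  c[10] = d·G[:,10] = (00001110111)·(00000010000) mod 2 = 0+0+0+0+0+0+1+0+0+0+0 mod 2 = 1
  c[11] = d·G[:,11] = (00001110111)·(00000001000) mod 2 = 0+0+0+0+0+0+0+0+0+0+0 mod 2 = 0
  c[12] = d·G[:,12] = (00001110111)·(00000000100) mod 2 = 0+0+0+0+0+0+0+0+1+0+0 mod 2 = 1
  c[13] = d·G[:,13] = (00001110111)·(00000000010) mod 2 = 0+0+0+0+0+0+0+0+0+1+0 mod 2 = 1
  c[14] = d·G[:,14] = (00001110111)·(00000000001) mod 2 = 0+0+0+0+0+0+0+0+0+0+1 mod 2 = 1
Codeword = 000100001110111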